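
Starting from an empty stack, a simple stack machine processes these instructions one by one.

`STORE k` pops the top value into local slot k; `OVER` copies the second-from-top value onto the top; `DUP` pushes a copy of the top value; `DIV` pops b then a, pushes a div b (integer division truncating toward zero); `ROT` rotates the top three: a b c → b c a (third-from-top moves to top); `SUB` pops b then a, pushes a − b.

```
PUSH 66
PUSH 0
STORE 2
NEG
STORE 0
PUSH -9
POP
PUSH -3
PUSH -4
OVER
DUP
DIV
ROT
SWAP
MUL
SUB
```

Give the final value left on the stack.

PUSH 66 -> 66
PUSH 0  -> 66 0
STORE 2 -> 66
NEG     -> -66
STORE 0 -> (empty)
PUSH -9 -> -9
POP     -> (empty)
PUSH -3 -> -3
PUSH -4 -> -3 -4
OVER    -> -3 -4 -3
DUP     -> -3 -4 -3 -3
DIV     -> -3 -4 1
ROT     -> -4 1 -3
SWAP    -> -4 -3 1
MUL     -> -4 -3
SUB     -> -1

-1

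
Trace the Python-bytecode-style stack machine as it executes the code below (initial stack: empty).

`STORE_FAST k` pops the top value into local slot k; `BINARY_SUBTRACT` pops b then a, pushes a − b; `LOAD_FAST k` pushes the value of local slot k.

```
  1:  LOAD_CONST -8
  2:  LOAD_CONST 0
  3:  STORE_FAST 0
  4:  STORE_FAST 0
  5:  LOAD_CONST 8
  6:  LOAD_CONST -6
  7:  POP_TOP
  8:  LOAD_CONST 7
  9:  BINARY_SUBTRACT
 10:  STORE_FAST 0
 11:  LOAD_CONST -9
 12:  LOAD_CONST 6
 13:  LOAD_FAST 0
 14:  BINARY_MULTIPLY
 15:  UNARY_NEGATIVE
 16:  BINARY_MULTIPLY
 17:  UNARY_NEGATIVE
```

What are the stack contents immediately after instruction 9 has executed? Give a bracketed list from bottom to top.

LOAD_CONST -8    -8
LOAD_CONST 0     -8 0
STORE_FAST 0     -8
STORE_FAST 0     (empty)
LOAD_CONST 8     8
LOAD_CONST -6    8 -6
POP_TOP          8
LOAD_CONST 7     8 7
BINARY_SUBTRACT  1

[1]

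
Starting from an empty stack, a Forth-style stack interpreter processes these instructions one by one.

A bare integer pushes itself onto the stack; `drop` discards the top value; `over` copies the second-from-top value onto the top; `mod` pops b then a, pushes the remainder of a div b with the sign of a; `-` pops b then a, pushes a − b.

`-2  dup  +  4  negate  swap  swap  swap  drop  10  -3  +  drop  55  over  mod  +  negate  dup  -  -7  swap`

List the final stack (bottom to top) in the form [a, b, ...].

[-7, 0]

-2      [-2]
dup     [-2, -2]
+       [-4]
4       [-4, 4]
negate  [-4, -4]
swap    [-4, -4]
swap    [-4, -4]
swap    [-4, -4]
drop    [-4]
10      [-4, 10]
-3      [-4, 10, -3]
+       [-4, 7]
drop    [-4]
55      [-4, 55]
over    [-4, 55, -4]
mod     [-4, 3]
+       [-1]
negate  [1]
dup     [1, 1]
-       [0]
-7      [0, -7]
swap    [-7, 0]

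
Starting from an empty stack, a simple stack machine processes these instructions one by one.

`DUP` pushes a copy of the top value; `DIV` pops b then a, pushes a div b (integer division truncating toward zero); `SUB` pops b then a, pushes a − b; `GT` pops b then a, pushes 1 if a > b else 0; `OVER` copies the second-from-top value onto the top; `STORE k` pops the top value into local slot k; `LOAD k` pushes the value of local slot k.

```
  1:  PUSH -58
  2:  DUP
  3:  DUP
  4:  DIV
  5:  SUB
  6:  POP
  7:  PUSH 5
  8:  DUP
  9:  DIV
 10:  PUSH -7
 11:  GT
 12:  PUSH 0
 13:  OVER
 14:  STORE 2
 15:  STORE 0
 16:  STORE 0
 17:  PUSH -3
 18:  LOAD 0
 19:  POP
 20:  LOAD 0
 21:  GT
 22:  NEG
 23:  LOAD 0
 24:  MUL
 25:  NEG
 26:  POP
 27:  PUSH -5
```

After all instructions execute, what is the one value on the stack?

PUSH -58 : -58
DUP      : -58 -58
DUP      : -58 -58 -58
DIV      : -58 1
SUB      : -59
POP      : (empty)
PUSH 5   : 5
DUP      : 5 5
DIV      : 1
PUSH -7  : 1 -7
GT       : 1
PUSH 0   : 1 0
OVER     : 1 0 1
STORE 2  : 1 0
STORE 0  : 1
STORE 0  : (empty)
PUSH -3  : -3
LOAD 0   : -3 1
POP      : -3
LOAD 0   : -3 1
GT       : 0
NEG      : 0
LOAD 0   : 0 1
MUL      : 0
NEG      : 0
POP      : (empty)
PUSH -5  : -5

-5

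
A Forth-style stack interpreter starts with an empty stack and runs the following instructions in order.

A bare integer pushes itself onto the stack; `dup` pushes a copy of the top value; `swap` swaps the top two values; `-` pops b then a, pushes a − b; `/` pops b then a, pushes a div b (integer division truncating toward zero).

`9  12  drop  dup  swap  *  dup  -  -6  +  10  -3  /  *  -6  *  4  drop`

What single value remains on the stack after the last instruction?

-108

9    -> [9]
12   -> [9, 12]
drop -> [9]
dup  -> [9, 9]
swap -> [9, 9]
*    -> [81]
dup  -> [81, 81]
-    -> [0]
-6   -> [0, -6]
+    -> [-6]
10   -> [-6, 10]
-3   -> [-6, 10, -3]
/    -> [-6, -3]
*    -> [18]
-6   -> [18, -6]
*    -> [-108]
4    -> [-108, 4]
drop -> [-108]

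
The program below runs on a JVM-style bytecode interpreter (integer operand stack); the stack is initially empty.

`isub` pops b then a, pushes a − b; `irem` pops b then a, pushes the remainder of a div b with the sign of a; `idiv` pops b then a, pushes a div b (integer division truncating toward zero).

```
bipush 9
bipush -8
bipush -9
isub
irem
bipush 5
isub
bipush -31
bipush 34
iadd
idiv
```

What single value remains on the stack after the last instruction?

bipush 9    [9]
bipush -8   [9, -8]
bipush -9   [9, -8, -9]
isub        [9, 1]
irem        [0]
bipush 5    [0, 5]
isub        [-5]
bipush -31  [-5, -31]
bipush 34   [-5, -31, 34]
iadd        [-5, 3]
idiv        [-1]

-1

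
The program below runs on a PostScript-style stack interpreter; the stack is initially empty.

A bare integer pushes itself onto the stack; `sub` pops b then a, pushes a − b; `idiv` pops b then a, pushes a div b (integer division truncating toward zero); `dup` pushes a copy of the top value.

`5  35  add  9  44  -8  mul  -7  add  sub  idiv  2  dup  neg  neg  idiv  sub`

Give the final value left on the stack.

-1

5    → [5]
35   → [5, 35]
add  → [40]
9    → [40, 9]
44   → [40, 9, 44]
-8   → [40, 9, 44, -8]
mul  → [40, 9, -352]
-7   → [40, 9, -352, -7]
add  → [40, 9, -359]
sub  → [40, 368]
idiv → [0]
2    → [0, 2]
dup  → [0, 2, 2]
neg  → [0, 2, -2]
neg  → [0, 2, 2]
idiv → [0, 1]
sub  → [-1]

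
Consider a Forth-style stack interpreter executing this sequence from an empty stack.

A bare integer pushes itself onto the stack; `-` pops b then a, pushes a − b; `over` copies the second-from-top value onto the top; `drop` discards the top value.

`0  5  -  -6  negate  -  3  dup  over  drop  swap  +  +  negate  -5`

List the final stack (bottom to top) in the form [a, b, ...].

0      -> 0
5      -> 0 5
-      -> -5
-6     -> -5 -6
negate -> -5 6
-      -> -11
3      -> -11 3
dup    -> -11 3 3
over   -> -11 3 3 3
drop   -> -11 3 3
swap   -> -11 3 3
+      -> -11 6
+      -> -5
negate -> 5
-5     -> 5 -5

[5, -5]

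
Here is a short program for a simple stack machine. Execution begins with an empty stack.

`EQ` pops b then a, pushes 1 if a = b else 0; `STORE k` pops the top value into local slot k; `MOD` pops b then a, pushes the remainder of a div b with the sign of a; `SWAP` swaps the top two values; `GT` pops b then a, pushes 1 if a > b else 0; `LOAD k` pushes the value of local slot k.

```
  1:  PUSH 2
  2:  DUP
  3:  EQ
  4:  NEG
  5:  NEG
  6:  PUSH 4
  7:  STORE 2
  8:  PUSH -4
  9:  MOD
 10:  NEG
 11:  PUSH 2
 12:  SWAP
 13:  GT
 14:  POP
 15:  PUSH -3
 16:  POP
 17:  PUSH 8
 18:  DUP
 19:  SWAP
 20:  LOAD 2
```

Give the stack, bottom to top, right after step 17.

PUSH 2   2
DUP      2 2
EQ       1
NEG      -1
NEG      1
PUSH 4   1 4
STORE 2  1
PUSH -4  1 -4
MOD      1
NEG      -1
PUSH 2   -1 2
SWAP     2 -1
GT       1
POP      (empty)
PUSH -3  -3
POP      (empty)
PUSH 8   8

[8]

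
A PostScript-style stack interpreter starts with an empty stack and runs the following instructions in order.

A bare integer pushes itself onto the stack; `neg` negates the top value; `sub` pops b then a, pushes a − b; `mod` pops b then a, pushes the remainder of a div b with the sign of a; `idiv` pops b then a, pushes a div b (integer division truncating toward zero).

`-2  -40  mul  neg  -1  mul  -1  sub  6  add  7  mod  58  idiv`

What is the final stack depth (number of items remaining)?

1

-2    [-2]
-40   [-2, -40]
mul   [80]
neg   [-80]
-1    [-80, -1]
mul   [80]
-1    [80, -1]
sub   [81]
6     [81, 6]
add   [87]
7     [87, 7]
mod   [3]
58    [3, 58]
idiv  [0]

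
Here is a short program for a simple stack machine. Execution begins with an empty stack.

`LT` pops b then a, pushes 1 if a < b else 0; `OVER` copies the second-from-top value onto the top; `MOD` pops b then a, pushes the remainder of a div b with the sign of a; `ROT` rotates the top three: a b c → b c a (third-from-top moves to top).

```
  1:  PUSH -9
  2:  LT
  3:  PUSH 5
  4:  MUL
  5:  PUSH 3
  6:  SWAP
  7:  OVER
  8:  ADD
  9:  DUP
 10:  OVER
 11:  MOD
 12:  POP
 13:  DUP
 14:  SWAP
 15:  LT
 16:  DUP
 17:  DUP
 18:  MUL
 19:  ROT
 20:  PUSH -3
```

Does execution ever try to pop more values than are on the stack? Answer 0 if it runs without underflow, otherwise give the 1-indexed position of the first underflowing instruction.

2

PUSH -9 : [-9]
LT  — needs 2 operands, stack has 1 → underflow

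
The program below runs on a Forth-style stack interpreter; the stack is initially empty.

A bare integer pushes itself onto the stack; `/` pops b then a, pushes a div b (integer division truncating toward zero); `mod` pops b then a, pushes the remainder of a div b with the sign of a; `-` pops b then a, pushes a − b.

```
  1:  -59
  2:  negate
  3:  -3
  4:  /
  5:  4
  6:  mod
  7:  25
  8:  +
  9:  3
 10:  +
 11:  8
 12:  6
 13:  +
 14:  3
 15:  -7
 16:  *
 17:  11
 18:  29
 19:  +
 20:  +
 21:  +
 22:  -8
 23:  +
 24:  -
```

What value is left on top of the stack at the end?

-59    → [-59]
negate → [59]
-3     → [59, -3]
/      → [-19]
4      → [-19, 4]
mod    → [-3]
25     → [-3, 25]
+      → [22]
3      → [22, 3]
+      → [25]
8      → [25, 8]
6      → [25, 8, 6]
+      → [25, 14]
3      → [25, 14, 3]
-7     → [25, 14, 3, -7]
*      → [25, 14, -21]
11     → [25, 14, -21, 11]
29     → [25, 14, -21, 11, 29]
+      → [25, 14, -21, 40]
+      → [25, 14, 19]
+      → [25, 33]
-8     → [25, 33, -8]
+      → [25, 25]
-      → [0]

0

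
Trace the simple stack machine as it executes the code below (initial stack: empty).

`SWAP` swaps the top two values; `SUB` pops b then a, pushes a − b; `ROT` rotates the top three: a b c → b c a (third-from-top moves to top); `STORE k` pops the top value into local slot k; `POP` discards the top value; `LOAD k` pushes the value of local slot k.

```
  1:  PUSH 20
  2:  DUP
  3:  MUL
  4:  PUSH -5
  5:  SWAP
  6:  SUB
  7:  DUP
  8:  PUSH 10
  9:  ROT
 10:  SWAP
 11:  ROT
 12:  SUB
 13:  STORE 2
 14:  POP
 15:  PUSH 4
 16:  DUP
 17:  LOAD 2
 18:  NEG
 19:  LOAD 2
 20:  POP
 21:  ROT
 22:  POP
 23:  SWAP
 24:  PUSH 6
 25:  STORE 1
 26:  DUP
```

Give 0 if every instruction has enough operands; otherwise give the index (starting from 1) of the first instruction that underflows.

PUSH 20 → [20]
DUP     → [20, 20]
MUL     → [400]
PUSH -5 → [400, -5]
SWAP    → [-5, 400]
SUB     → [-405]
DUP     → [-405, -405]
PUSH 10 → [-405, -405, 10]
ROT     → [-405, 10, -405]
SWAP    → [-405, -405, 10]
ROT     → [-405, 10, -405]
SUB     → [-405, 415]
STORE 2 → [-405]
POP     → []
PUSH 4  → [4]
DUP     → [4, 4]
LOAD 2  → [4, 4, 415]
NEG     → [4, 4, -415]
LOAD 2  → [4, 4, -415, 415]
POP     → [4, 4, -415]
ROT     → [4, -415, 4]
POP     → [4, -415]
SWAP    → [-415, 4]
PUSH 6  → [-415, 4, 6]
STORE 1 → [-415, 4]
DUP     → [-415, 4, 4]

0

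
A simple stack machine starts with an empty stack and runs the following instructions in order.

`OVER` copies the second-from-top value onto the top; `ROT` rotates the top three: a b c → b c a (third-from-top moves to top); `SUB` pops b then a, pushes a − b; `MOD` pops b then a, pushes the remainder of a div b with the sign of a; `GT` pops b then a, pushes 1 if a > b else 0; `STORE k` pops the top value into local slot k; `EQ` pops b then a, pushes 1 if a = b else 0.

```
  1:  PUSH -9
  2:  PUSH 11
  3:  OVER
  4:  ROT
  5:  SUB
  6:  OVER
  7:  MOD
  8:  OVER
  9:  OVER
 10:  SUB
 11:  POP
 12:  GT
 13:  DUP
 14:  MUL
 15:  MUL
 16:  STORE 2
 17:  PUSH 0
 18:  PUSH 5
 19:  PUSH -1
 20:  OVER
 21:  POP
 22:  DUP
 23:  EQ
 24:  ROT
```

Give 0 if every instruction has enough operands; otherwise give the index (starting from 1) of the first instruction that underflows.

PUSH -9  -9
PUSH 11  -9 11
OVER     -9 11 -9
ROT      11 -9 -9
SUB      11 0
OVER     11 0 11
MOD      11 0
OVER     11 0 11
OVER     11 0 11 0
SUB      11 0 11
POP      11 0
GT       1
DUP      1 1
MUL      1
MUL  — needs 2 operands, stack has 1 → underflow

15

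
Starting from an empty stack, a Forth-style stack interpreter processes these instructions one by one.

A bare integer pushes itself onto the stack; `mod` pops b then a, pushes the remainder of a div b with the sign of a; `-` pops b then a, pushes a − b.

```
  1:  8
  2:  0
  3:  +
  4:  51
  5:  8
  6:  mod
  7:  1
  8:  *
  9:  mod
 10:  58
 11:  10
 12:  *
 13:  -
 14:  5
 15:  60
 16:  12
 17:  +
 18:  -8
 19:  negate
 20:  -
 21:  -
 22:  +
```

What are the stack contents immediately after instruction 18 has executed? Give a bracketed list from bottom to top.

[-578, 5, 72, -8]

8   : 8
0   : 8 0
+   : 8
51  : 8 51
8   : 8 51 8
mod : 8 3
1   : 8 3 1
*   : 8 3
mod : 2
58  : 2 58
10  : 2 58 10
*   : 2 580
-   : -578
5   : -578 5
60  : -578 5 60
12  : -578 5 60 12
+   : -578 5 72
-8  : -578 5 72 -8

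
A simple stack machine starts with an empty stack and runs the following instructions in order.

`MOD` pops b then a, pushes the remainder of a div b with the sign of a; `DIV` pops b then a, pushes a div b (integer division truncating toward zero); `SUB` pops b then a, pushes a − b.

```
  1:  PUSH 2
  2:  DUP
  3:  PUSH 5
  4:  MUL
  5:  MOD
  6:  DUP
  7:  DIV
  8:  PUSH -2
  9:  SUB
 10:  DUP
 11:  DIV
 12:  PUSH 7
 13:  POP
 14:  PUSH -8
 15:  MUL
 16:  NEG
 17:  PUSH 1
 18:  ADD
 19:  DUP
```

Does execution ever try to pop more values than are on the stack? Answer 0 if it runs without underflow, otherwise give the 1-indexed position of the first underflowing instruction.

0

PUSH 2  → 2
DUP     → 2 2
PUSH 5  → 2 2 5
MUL     → 2 10
MOD     → 2
DUP     → 2 2
DIV     → 1
PUSH -2 → 1 -2
SUB     → 3
DUP     → 3 3
DIV     → 1
PUSH 7  → 1 7
POP     → 1
PUSH -8 → 1 -8
MUL     → -8
NEG     → 8
PUSH 1  → 8 1
ADD     → 9
DUP     → 9 9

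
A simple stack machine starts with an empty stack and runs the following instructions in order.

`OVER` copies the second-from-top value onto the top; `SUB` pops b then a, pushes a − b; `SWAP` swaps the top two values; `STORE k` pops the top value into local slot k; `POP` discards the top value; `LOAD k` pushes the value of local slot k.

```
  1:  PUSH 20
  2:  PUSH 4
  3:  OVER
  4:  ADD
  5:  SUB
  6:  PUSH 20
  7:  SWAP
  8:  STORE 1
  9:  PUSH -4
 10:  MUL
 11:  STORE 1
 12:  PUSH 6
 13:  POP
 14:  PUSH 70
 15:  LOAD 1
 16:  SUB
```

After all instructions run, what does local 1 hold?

-80

PUSH 20 → [20]
PUSH 4  → [20, 4]
OVER    → [20, 4, 20]
ADD     → [20, 24]
SUB     → [-4]
PUSH 20 → [-4, 20]
SWAP    → [20, -4]
STORE 1 → [20]
PUSH -4 → [20, -4]
MUL     → [-80]
STORE 1 → []
PUSH 6  → [6]
POP     → []
PUSH 70 → [70]
LOAD 1  → [70, -80]
SUB     → [150]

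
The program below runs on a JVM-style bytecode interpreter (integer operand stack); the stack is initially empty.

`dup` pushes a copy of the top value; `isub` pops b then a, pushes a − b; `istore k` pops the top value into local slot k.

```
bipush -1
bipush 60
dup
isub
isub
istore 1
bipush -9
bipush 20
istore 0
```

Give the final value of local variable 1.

bipush -1  [-1]
bipush 60  [-1, 60]
dup        [-1, 60, 60]
isub       [-1, 0]
isub       [-1]
istore 1   []
bipush -9  [-9]
bipush 20  [-9, 20]
istore 0   [-9]

-1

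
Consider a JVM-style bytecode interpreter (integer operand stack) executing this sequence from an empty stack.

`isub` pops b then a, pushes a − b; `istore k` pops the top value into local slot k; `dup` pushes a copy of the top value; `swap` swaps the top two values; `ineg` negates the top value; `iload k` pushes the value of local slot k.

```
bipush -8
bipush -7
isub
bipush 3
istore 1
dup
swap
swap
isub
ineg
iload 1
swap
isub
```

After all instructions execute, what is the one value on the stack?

bipush -8 -> -8
bipush -7 -> -8 -7
isub      -> -1
bipush 3  -> -1 3
istore 1  -> -1
dup       -> -1 -1
swap      -> -1 -1
swap      -> -1 -1
isub      -> 0
ineg      -> 0
iload 1   -> 0 3
swap      -> 3 0
isub      -> 3

3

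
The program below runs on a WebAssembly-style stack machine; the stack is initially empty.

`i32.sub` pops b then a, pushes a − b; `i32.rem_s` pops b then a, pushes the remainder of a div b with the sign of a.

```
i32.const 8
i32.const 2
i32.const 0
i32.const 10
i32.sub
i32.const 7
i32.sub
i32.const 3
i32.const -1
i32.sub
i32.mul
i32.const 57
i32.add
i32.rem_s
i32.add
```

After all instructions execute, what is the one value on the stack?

10

i32.const 8  → [8]
i32.const 2  → [8, 2]
i32.const 0  → [8, 2, 0]
i32.const 10 → [8, 2, 0, 10]
i32.sub      → [8, 2, -10]
i32.const 7  → [8, 2, -10, 7]
i32.sub      → [8, 2, -17]
i32.const 3  → [8, 2, -17, 3]
i32.const -1 → [8, 2, -17, 3, -1]
i32.sub      → [8, 2, -17, 4]
i32.mul      → [8, 2, -68]
i32.const 57 → [8, 2, -68, 57]
i32.add      → [8, 2, -11]
i32.rem_s    → [8, 2]
i32.add      → [10]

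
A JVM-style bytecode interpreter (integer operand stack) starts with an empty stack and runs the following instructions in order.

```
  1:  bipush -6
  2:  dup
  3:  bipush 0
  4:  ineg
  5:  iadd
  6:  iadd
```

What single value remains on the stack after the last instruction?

bipush -6 → [-6]
dup       → [-6, -6]
bipush 0  → [-6, -6, 0]
ineg      → [-6, -6, 0]
iadd      → [-6, -6]
iadd      → [-12]

-12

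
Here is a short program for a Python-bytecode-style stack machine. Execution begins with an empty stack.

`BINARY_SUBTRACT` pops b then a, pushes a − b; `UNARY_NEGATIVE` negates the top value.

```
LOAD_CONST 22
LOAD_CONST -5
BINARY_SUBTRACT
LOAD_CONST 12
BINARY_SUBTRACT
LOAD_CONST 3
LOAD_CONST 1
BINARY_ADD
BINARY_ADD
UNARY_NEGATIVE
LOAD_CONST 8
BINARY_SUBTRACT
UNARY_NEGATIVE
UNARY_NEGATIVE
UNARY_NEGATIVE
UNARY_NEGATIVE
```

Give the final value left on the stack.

LOAD_CONST 22   : 22
LOAD_CONST -5   : 22 -5
BINARY_SUBTRACT : 27
LOAD_CONST 12   : 27 12
BINARY_SUBTRACT : 15
LOAD_CONST 3    : 15 3
LOAD_CONST 1    : 15 3 1
BINARY_ADD      : 15 4
BINARY_ADD      : 19
UNARY_NEGATIVE  : -19
LOAD_CONST 8    : -19 8
BINARY_SUBTRACT : -27
UNARY_NEGATIVE  : 27
UNARY_NEGATIVE  : -27
UNARY_NEGATIVE  : 27
UNARY_NEGATIVE  : -27

-27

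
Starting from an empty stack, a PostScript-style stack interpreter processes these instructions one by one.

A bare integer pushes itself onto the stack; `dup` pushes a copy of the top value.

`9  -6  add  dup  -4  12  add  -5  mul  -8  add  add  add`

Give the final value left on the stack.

-42

9    9
-6   9 -6
add  3
dup  3 3
-4   3 3 -4
12   3 3 -4 12
add  3 3 8
-5   3 3 8 -5
mul  3 3 -40
-8   3 3 -40 -8
add  3 3 -48
add  3 -45
add  -42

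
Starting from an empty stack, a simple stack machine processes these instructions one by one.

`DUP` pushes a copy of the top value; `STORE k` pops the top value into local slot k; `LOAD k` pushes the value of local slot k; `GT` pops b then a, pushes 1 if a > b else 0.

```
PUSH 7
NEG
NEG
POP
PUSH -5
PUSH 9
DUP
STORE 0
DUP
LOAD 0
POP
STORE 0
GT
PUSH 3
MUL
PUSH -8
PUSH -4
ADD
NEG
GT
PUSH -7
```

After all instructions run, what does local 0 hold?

9

PUSH 7  : [7]
NEG     : [-7]
NEG     : [7]
POP     : []
PUSH -5 : [-5]
PUSH 9  : [-5, 9]
DUP     : [-5, 9, 9]
STORE 0 : [-5, 9]
DUP     : [-5, 9, 9]
LOAD 0  : [-5, 9, 9, 9]
POP     : [-5, 9, 9]
STORE 0 : [-5, 9]
GT      : [0]
PUSH 3  : [0, 3]
MUL     : [0]
PUSH -8 : [0, -8]
PUSH -4 : [0, -8, -4]
ADD     : [0, -12]
NEG     : [0, 12]
GT      : [0]
PUSH -7 : [0, -7]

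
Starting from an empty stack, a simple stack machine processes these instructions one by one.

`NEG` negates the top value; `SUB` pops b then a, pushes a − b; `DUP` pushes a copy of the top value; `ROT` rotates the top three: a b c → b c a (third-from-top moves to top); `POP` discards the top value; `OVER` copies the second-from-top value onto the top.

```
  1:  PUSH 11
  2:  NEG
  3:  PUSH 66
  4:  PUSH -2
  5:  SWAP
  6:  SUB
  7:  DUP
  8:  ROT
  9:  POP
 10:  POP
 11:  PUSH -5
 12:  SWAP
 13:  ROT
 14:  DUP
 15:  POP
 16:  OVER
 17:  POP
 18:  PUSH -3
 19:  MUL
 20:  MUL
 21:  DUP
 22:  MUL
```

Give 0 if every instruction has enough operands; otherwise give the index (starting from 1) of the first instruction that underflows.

13

PUSH 11 → 11
NEG     → -11
PUSH 66 → -11 66
PUSH -2 → -11 66 -2
SWAP    → -11 -2 66
SUB     → -11 -68
DUP     → -11 -68 -68
ROT     → -68 -68 -11
POP     → -68 -68
POP     → -68
PUSH -5 → -68 -5
SWAP    → -5 -68
ROT  — needs 3 operands, stack has 2 → underflow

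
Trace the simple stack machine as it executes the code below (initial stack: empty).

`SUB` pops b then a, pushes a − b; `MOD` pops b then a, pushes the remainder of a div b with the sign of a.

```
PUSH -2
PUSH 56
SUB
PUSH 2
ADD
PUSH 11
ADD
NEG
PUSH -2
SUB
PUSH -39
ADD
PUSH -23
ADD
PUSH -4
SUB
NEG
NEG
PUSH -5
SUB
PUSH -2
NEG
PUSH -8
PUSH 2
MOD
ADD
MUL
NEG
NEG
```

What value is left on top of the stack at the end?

-12

PUSH -2  -> [-2]
PUSH 56  -> [-2, 56]
SUB      -> [-58]
PUSH 2   -> [-58, 2]
ADD      -> [-56]
PUSH 11  -> [-56, 11]
ADD      -> [-45]
NEG      -> [45]
PUSH -2  -> [45, -2]
SUB      -> [47]
PUSH -39 -> [47, -39]
ADD      -> [8]
PUSH -23 -> [8, -23]
ADD      -> [-15]
PUSH -4  -> [-15, -4]
SUB      -> [-11]
NEG      -> [11]
NEG      -> [-11]
PUSH -5  -> [-11, -5]
SUB      -> [-6]
PUSH -2  -> [-6, -2]
NEG      -> [-6, 2]
PUSH -8  -> [-6, 2, -8]
PUSH 2   -> [-6, 2, -8, 2]
MOD      -> [-6, 2, 0]
ADD      -> [-6, 2]
MUL      -> [-12]
NEG      -> [12]
NEG      -> [-12]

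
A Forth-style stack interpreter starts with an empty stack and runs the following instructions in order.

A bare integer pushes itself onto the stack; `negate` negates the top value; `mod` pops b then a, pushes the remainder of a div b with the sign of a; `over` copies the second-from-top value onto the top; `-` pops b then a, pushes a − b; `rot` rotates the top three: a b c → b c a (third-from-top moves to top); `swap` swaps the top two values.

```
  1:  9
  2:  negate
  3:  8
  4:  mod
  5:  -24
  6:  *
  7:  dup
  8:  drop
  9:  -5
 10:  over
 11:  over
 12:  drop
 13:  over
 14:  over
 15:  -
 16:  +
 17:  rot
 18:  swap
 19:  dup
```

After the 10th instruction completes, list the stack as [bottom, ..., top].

[24, -5, 24]

9      → [9]
negate → [-9]
8      → [-9, 8]
mod    → [-1]
-24    → [-1, -24]
*      → [24]
dup    → [24, 24]
drop   → [24]
-5     → [24, -5]
over   → [24, -5, 24]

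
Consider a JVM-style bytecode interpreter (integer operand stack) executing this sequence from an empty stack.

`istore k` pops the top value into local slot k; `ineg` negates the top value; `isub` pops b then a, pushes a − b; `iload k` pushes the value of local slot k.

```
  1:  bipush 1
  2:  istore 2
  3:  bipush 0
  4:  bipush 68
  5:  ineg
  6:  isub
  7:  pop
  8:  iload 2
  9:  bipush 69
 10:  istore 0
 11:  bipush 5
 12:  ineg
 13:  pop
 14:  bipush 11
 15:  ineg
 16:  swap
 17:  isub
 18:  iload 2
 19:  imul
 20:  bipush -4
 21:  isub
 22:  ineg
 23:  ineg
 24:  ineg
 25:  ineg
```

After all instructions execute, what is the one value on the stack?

-8

bipush 1  → 1
istore 2  → (empty)
bipush 0  → 0
bipush 68 → 0 68
ineg      → 0 -68
isub      → 68
pop       → (empty)
iload 2   → 1
bipush 69 → 1 69
istore 0  → 1
bipush 5  → 1 5
ineg      → 1 -5
pop       → 1
bipush 11 → 1 11
ineg      → 1 -11
swap      → -11 1
isub      → -12
iload 2   → -12 1
imul      → -12
bipush -4 → -12 -4
isub      → -8
ineg      → 8
ineg      → -8
ineg      → 8
ineg      → -8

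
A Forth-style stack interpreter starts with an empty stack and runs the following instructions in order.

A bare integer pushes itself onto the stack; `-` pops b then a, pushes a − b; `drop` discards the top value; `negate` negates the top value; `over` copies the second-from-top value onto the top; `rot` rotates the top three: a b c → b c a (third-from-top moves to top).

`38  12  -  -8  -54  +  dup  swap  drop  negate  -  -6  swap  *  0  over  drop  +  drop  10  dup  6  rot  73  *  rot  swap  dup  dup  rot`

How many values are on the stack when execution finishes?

38     → [38]
12     → [38, 12]
-      → [26]
-8     → [26, -8]
-54    → [26, -8, -54]
+      → [26, -62]
dup    → [26, -62, -62]
swap   → [26, -62, -62]
drop   → [26, -62]
negate → [26, 62]
-      → [-36]
-6     → [-36, -6]
swap   → [-6, -36]
*      → [216]
0      → [216, 0]
over   → [216, 0, 216]
drop   → [216, 0]
+      → [216]
drop   → []
10     → [10]
dup    → [10, 10]
6      → [10, 10, 6]
rot    → [10, 6, 10]
73     → [10, 6, 10, 73]
*      → [10, 6, 730]
rot    → [6, 730, 10]
swap   → [6, 10, 730]
dup    → [6, 10, 730, 730]
dup    → [6, 10, 730, 730, 730]
rot    → [6, 10, 730, 730, 730]

5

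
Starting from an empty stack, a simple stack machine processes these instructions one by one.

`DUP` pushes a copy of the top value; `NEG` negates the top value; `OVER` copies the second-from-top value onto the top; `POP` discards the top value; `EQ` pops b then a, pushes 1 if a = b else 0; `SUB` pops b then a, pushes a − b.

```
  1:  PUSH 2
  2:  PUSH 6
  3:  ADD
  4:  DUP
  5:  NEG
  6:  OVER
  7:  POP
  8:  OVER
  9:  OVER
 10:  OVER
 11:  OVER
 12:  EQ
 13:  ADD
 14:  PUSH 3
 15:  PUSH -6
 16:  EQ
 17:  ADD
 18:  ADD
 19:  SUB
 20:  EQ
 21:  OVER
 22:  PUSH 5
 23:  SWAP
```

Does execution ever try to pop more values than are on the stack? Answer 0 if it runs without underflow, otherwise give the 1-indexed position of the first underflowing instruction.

21

PUSH 2  -> 2
PUSH 6  -> 2 6
ADD     -> 8
DUP     -> 8 8
NEG     -> 8 -8
OVER    -> 8 -8 8
POP     -> 8 -8
OVER    -> 8 -8 8
OVER    -> 8 -8 8 -8
OVER    -> 8 -8 8 -8 8
OVER    -> 8 -8 8 -8 8 -8
EQ      -> 8 -8 8 -8 0
ADD     -> 8 -8 8 -8
PUSH 3  -> 8 -8 8 -8 3
PUSH -6 -> 8 -8 8 -8 3 -6
EQ      -> 8 -8 8 -8 0
ADD     -> 8 -8 8 -8
ADD     -> 8 -8 0
SUB     -> 8 -8
EQ      -> 0
OVER  — needs 2 operands, stack has 1 → underflow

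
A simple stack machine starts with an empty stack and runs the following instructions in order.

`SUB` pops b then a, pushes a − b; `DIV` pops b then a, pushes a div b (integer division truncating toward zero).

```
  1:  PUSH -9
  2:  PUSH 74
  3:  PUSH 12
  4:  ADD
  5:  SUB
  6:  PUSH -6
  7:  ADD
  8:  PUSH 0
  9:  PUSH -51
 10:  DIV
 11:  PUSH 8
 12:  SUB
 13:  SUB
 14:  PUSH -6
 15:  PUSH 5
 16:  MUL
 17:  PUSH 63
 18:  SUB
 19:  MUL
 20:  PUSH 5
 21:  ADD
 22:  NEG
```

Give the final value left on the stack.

PUSH -9  -> [-9]
PUSH 74  -> [-9, 74]
PUSH 12  -> [-9, 74, 12]
ADD      -> [-9, 86]
SUB      -> [-95]
PUSH -6  -> [-95, -6]
ADD      -> [-101]
PUSH 0   -> [-101, 0]
PUSH -51 -> [-101, 0, -51]
DIV      -> [-101, 0]
PUSH 8   -> [-101, 0, 8]
SUB      -> [-101, -8]
SUB      -> [-93]
PUSH -6  -> [-93, -6]
PUSH 5   -> [-93, -6, 5]
MUL      -> [-93, -30]
PUSH 63  -> [-93, -30, 63]
SUB      -> [-93, -93]
MUL      -> [8649]
PUSH 5   -> [8649, 5]
ADD      -> [8654]
NEG      -> [-8654]

-8654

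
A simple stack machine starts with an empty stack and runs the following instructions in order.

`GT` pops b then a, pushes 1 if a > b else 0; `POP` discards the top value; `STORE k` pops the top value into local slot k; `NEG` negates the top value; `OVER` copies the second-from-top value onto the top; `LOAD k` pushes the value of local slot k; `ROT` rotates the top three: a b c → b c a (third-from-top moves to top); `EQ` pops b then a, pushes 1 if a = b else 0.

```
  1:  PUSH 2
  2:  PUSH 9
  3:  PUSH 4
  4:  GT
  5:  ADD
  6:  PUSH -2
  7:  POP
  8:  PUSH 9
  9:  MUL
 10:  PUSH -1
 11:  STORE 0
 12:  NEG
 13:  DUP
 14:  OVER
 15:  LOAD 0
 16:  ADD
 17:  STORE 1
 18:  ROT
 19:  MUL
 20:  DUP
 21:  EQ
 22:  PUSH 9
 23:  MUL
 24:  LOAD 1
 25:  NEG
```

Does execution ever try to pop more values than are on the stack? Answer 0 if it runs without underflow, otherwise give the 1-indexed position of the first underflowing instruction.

PUSH 2   [2]
PUSH 9   [2, 9]
PUSH 4   [2, 9, 4]
GT       [2, 1]
ADD      [3]
PUSH -2  [3, -2]
POP      [3]
PUSH 9   [3, 9]
MUL      [27]
PUSH -1  [27, -1]
STORE 0  [27]
NEG      [-27]
DUP      [-27, -27]
OVER     [-27, -27, -27]
LOAD 0   [-27, -27, -27, -1]
ADD      [-27, -27, -28]
STORE 1  [-27, -27]
ROT  — needs 3 operands, stack has 2 → underflow

18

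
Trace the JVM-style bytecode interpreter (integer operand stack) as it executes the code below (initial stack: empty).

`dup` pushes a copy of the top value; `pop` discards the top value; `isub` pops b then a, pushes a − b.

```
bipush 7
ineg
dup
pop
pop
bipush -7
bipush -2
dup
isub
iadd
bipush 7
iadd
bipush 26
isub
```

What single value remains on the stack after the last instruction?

-26

bipush 7  → [7]
ineg      → [-7]
dup       → [-7, -7]
pop       → [-7]
pop       → []
bipush -7 → [-7]
bipush -2 → [-7, -2]
dup       → [-7, -2, -2]
isub      → [-7, 0]
iadd      → [-7]
bipush 7  → [-7, 7]
iadd      → [0]
bipush 26 → [0, 26]
isub      → [-26]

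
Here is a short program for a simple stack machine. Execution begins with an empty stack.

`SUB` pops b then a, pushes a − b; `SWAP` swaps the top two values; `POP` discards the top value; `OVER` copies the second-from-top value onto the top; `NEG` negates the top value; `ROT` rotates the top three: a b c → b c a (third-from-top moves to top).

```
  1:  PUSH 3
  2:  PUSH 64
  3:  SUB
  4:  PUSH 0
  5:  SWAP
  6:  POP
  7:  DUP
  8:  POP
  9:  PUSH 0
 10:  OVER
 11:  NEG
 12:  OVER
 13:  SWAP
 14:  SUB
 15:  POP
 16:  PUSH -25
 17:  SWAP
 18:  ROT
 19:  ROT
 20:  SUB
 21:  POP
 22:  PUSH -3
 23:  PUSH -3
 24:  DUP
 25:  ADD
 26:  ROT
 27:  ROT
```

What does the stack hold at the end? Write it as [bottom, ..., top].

PUSH 3    [3]
PUSH 64   [3, 64]
SUB       [-61]
PUSH 0    [-61, 0]
SWAP      [0, -61]
POP       [0]
DUP       [0, 0]
POP       [0]
PUSH 0    [0, 0]
OVER      [0, 0, 0]
NEG       [0, 0, 0]
OVER      [0, 0, 0, 0]
SWAP      [0, 0, 0, 0]
SUB       [0, 0, 0]
POP       [0, 0]
PUSH -25  [0, 0, -25]
SWAP      [0, -25, 0]
ROT       [-25, 0, 0]
ROT       [0, 0, -25]
SUB       [0, 25]
POP       [0]
PUSH -3   [0, -3]
PUSH -3   [0, -3, -3]
DUP       [0, -3, -3, -3]
ADD       [0, -3, -6]
ROT       [-3, -6, 0]
ROT       [-6, 0, -3]

[-6, 0, -3]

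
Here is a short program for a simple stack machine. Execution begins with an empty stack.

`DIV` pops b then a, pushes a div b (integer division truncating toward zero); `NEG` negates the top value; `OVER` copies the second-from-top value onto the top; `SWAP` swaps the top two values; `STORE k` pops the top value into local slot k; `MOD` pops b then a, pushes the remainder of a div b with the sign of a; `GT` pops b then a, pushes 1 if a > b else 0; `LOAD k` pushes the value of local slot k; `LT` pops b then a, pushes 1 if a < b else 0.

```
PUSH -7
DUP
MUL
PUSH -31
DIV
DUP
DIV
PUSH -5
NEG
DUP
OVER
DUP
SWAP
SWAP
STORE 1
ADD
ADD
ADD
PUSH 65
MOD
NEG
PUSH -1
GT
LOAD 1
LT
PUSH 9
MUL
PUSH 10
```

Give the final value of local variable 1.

5

PUSH -7  : [-7]
DUP      : [-7, -7]
MUL      : [49]
PUSH -31 : [49, -31]
DIV      : [-1]
DUP      : [-1, -1]
DIV      : [1]
PUSH -5  : [1, -5]
NEG      : [1, 5]
DUP      : [1, 5, 5]
OVER     : [1, 5, 5, 5]
DUP      : [1, 5, 5, 5, 5]
SWAP     : [1, 5, 5, 5, 5]
SWAP     : [1, 5, 5, 5, 5]
STORE 1  : [1, 5, 5, 5]
ADD      : [1, 5, 10]
ADD      : [1, 15]
ADD      : [16]
PUSH 65  : [16, 65]
MOD      : [16]
NEG      : [-16]
PUSH -1  : [-16, -1]
GT       : [0]
LOAD 1   : [0, 5]
LT       : [1]
PUSH 9   : [1, 9]
MUL      : [9]
PUSH 10  : [9, 10]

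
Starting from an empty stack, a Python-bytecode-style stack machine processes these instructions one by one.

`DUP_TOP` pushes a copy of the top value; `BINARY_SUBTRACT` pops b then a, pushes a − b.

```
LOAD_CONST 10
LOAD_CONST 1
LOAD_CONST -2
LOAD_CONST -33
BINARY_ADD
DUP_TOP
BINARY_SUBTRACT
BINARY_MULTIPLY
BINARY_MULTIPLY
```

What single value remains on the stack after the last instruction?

LOAD_CONST 10   → 10
LOAD_CONST 1    → 10 1
LOAD_CONST -2   → 10 1 -2
LOAD_CONST -33  → 10 1 -2 -33
BINARY_ADD      → 10 1 -35
DUP_TOP         → 10 1 -35 -35
BINARY_SUBTRACT → 10 1 0
BINARY_MULTIPLY → 10 0
BINARY_MULTIPLY → 0

0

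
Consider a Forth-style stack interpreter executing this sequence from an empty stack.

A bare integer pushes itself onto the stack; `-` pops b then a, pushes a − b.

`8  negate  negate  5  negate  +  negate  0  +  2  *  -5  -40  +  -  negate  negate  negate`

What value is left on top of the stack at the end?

-39

8       [8]
negate  [-8]
negate  [8]
5       [8, 5]
negate  [8, -5]
+       [3]
negate  [-3]
0       [-3, 0]
+       [-3]
2       [-3, 2]
*       [-6]
-5      [-6, -5]
-40     [-6, -5, -40]
+       [-6, -45]
-       [39]
negate  [-39]
negate  [39]
negate  [-39]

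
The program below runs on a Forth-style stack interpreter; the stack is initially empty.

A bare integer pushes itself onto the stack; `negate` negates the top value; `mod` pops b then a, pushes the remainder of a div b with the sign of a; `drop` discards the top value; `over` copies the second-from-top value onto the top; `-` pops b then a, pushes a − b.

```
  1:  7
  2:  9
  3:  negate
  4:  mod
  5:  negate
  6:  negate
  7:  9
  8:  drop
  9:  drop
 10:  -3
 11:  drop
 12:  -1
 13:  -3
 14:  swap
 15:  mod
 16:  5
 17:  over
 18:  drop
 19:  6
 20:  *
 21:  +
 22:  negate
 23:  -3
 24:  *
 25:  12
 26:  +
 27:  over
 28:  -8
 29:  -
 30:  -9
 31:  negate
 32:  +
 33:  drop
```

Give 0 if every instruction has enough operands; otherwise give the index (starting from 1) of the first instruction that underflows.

7      : [7]
9      : [7, 9]
negate : [7, -9]
mod    : [7]
negate : [-7]
negate : [7]
9      : [7, 9]
drop   : [7]
drop   : []
-3     : [-3]
drop   : []
-1     : [-1]
-3     : [-1, -3]
swap   : [-3, -1]
mod    : [0]
5      : [0, 5]
over   : [0, 5, 0]
drop   : [0, 5]
6      : [0, 5, 6]
*      : [0, 30]
+      : [30]
negate : [-30]
-3     : [-30, -3]
*      : [90]
12     : [90, 12]
+      : [102]
over  — needs 2 operands, stack has 1 → underflow

27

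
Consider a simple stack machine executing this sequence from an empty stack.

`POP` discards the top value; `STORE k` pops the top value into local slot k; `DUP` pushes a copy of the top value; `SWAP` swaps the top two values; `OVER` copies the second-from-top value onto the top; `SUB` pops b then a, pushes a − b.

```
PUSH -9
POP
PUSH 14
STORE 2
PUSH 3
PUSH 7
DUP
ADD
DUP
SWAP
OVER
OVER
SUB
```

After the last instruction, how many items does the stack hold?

PUSH -9 → -9
POP     → (empty)
PUSH 14 → 14
STORE 2 → (empty)
PUSH 3  → 3
PUSH 7  → 3 7
DUP     → 3 7 7
ADD     → 3 14
DUP     → 3 14 14
SWAP    → 3 14 14
OVER    → 3 14 14 14
OVER    → 3 14 14 14 14
SUB     → 3 14 14 0

4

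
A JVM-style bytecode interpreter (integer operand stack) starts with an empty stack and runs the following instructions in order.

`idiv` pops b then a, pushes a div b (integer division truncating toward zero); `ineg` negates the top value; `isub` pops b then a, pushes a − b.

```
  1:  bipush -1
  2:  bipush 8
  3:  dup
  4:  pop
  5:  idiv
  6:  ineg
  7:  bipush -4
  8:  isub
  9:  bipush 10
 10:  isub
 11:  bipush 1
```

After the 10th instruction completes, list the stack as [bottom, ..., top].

bipush -1 → -1
bipush 8  → -1 8
dup       → -1 8 8
pop       → -1 8
idiv      → 0
ineg      → 0
bipush -4 → 0 -4
isub      → 4
bipush 10 → 4 10
isub      → -6

[-6]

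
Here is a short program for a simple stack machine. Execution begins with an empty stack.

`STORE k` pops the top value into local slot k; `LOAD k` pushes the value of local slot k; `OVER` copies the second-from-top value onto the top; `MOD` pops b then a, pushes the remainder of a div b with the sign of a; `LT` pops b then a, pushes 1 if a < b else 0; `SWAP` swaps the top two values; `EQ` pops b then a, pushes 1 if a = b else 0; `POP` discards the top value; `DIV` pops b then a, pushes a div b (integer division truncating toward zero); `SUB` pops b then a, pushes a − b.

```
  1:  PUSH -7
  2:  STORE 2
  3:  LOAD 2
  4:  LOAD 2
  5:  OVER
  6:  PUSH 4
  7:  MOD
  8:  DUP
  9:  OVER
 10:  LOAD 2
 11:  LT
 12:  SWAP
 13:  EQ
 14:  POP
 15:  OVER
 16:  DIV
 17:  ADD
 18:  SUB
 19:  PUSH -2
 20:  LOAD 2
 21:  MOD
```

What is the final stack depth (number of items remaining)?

2

PUSH -7  [-7]
STORE 2  []
LOAD 2   [-7]
LOAD 2   [-7, -7]
OVER     [-7, -7, -7]
PUSH 4   [-7, -7, -7, 4]
MOD      [-7, -7, -3]
DUP      [-7, -7, -3, -3]
OVER     [-7, -7, -3, -3, -3]
LOAD 2   [-7, -7, -3, -3, -3, -7]
LT       [-7, -7, -3, -3, 0]
SWAP     [-7, -7, -3, 0, -3]
EQ       [-7, -7, -3, 0]
POP      [-7, -7, -3]
OVER     [-7, -7, -3, -7]
DIV      [-7, -7, 0]
ADD      [-7, -7]
SUB      [0]
PUSH -2  [0, -2]
LOAD 2   [0, -2, -7]
MOD      [0, -2]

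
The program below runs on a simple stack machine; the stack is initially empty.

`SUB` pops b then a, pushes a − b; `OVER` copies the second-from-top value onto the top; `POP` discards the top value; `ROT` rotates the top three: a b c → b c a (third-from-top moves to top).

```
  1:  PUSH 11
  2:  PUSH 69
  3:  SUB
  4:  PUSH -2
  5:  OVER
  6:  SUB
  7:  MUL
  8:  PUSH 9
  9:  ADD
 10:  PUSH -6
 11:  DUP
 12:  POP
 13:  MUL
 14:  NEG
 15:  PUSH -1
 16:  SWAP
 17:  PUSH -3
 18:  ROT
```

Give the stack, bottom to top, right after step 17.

[-1, -19434, -3]

PUSH 11  11
PUSH 69  11 69
SUB      -58
PUSH -2  -58 -2
OVER     -58 -2 -58
SUB      -58 56
MUL      -3248
PUSH 9   -3248 9
ADD      -3239
PUSH -6  -3239 -6
DUP      -3239 -6 -6
POP      -3239 -6
MUL      19434
NEG      -19434
PUSH -1  -19434 -1
SWAP     -1 -19434
PUSH -3  -1 -19434 -3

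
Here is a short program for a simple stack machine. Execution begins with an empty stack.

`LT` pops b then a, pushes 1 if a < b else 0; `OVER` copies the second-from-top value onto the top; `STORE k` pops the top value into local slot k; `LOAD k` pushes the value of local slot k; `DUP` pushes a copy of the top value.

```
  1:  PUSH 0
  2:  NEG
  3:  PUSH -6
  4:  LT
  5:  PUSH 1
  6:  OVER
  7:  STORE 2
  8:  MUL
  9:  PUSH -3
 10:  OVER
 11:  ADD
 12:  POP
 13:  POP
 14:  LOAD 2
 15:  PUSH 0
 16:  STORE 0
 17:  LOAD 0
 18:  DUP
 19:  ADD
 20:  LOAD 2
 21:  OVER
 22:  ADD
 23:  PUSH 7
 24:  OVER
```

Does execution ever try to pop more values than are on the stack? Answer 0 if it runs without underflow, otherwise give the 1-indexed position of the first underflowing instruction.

PUSH 0  : 0
NEG     : 0
PUSH -6 : 0 -6
LT      : 0
PUSH 1  : 0 1
OVER    : 0 1 0
STORE 2 : 0 1
MUL     : 0
PUSH -3 : 0 -3
OVER    : 0 -3 0
ADD     : 0 -3
POP     : 0
POP     : (empty)
LOAD 2  : 0
PUSH 0  : 0 0
STORE 0 : 0
LOAD 0  : 0 0
DUP     : 0 0 0
ADD     : 0 0
LOAD 2  : 0 0 0
OVER    : 0 0 0 0
ADD     : 0 0 0
PUSH 7  : 0 0 0 7
OVER    : 0 0 0 7 0

0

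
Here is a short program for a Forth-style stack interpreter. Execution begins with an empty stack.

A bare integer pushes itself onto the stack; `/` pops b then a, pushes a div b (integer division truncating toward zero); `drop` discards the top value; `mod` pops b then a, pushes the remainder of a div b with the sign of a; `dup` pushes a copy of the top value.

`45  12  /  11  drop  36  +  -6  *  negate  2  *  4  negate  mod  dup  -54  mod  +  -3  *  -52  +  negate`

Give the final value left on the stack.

45     → [45]
12     → [45, 12]
/      → [3]
11     → [3, 11]
drop   → [3]
36     → [3, 36]
+      → [39]
-6     → [39, -6]
*      → [-234]
negate → [234]
2      → [234, 2]
*      → [468]
4      → [468, 4]
negate → [468, -4]
mod    → [0]
dup    → [0, 0]
-54    → [0, 0, -54]
mod    → [0, 0]
+      → [0]
-3     → [0, -3]
*      → [0]
-52    → [0, -52]
+      → [-52]
negate → [52]

52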